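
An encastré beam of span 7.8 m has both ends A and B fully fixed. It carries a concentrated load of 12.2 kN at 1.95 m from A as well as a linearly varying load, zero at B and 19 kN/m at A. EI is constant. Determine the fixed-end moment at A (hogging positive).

M_A = 71.18 kN·m

Take the two fixed-end moments M_A, M_B as redundants; the released structure is the simple span AB.
Simple-span end rotations at A and B under the given loads:
  at A: point load 12.2 at a = 1.95: Pab(L + b)/(6LEI) = 40.59/EI
  at B: point load 12.2 at a = 1.95: Pab(L + a)/(6LEI) = 28.99/EI
  at A: triangular load, peak 19: w₀L³/(45EI) = 200.4/EI
  at B: triangular load, peak 19: 7w₀L³/(360EI) = 175.3/EI
  θ_A0 = 241/EI,  θ_B0 = 204.3/EI
Flexibility coefficients: a unit moment at one end gives L/(3EI) there and L/(6EI) at the far end, so f₁₁ = f₂₂ = 2.6/EI and f₁₂ = f₂₁ = 1.3/EI.
Compatibility — zero rotation at each built-in end:
  2.6 M_A + 1.3 M_B = 241
  1.3 M_A + 2.6 M_B = 204.3
Solving the pair gives M_A = 71.18 kN·m and M_B = 42.99 kN·m (hogging).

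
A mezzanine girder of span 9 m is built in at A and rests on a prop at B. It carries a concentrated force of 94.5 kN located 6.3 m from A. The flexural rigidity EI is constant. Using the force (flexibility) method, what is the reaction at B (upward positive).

R_B = 53.25 kN

Take the reaction at B as the redundant and release it; the primary structure is a cantilever fixed at A.
Deflection at B on the released cantilever, summing each load's contribution:
  point load 94.5 at a = 6.3: Pa²(3L − a)/(6EI) = 12940/EI
Tip deflection under a unit load at B: L³/(3EI) = 243/EI.
Compatibility at B: δ_0 − R_B·δ_{BB} = 0, so R_B = 12940/243 = 53.25 kN.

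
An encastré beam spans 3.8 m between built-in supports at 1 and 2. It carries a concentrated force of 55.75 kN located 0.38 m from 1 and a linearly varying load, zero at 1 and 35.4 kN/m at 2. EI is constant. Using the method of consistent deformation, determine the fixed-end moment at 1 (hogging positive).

M_1 = 34.2 kN·m

Release both end moments; the primary structure is a simply-supported span 12 with redundants M_1 and M_2.
Simple-span end rotations at 1 and 2 under the given loads:
  at 1: point load 55.75 at a = 0.38: Pab(L + b)/(6LEI) = 22.94/EI
  at 2: point load 55.75 at a = 0.38: Pab(L + a)/(6LEI) = 13.28/EI
  at 1: triangular load, peak 35.4: 7w₀L³/(360EI) = 37.77/EI
  at 2: triangular load, peak 35.4: w₀L³/(45EI) = 43.17/EI
  θ_10 = 60.71/EI,  θ_20 = 56.45/EI
Flexibility coefficients: a unit moment at one end gives L/(3EI) there and L/(6EI) at the far end, so f₁₁ = f₂₂ = 1.267/EI and f₁₂ = f₂₁ = 0.6333/EI.
Compatibility — zero rotation at each built-in end:
  1.267 M_1 + 0.6333 M_2 = 60.71
  0.6333 M_1 + 1.267 M_2 = 56.45
Solving the pair gives M_1 = 34.2 kN·m and M_2 = 27.47 kN·m (hogging).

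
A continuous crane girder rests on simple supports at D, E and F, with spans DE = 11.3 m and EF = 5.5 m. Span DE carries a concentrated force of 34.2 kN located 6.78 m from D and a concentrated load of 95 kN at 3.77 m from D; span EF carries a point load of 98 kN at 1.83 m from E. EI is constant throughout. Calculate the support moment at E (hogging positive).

M_E = 189.6 kN·m

Insert a hinge at E; M_E is the redundant, and each span becomes simply supported.
Discontinuity in slope at E on the released structure — sum the simple-span end rotations:
  span DE: point load 34.2 at a = 6.78: Pab(L + a)/(6LEI) = 279.5/EI
  span DE: point load 95 at a = 3.77: Pab(L + a)/(6LEI) = 599.4/EI
  span EF: point load 98 at a = 1.83: Pab(L + b)/(6LEI) = 182.9/EI
  relative rotation θ_0 = (878.9 + 182.9)/EI = 1062/EI
A unit hogging moment at E produces rotation L₁/(3EI) + L₂/(3EI) = 5.6/EI.
Slope continuity at E: θ_0 = M_E·5.6/EI, so M_E = 1062/5.6 = 189.6 kN·m (hogging).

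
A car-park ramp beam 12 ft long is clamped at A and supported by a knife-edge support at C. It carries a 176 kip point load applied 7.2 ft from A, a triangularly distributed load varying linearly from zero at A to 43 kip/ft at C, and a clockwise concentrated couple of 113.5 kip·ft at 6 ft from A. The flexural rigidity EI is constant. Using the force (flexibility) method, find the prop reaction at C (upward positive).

R_C = 228.6 kip

Take the reaction at C as the redundant and release it; the primary structure is a cantilever fixed at A.
Primary-structure tip deflection at C by superposition:
  point load 176 at a = 7.2: Pa²(3L − a)/(6EI) = 43794/EI
  triangular load, peak 43 at the free end: 11w₀L⁴/(120EI) = 81734/EI
  clockwise couple 113.5 at a = 6: M₀a(2L − a)/(2EI) = 6129/EI
  δ_0 = 131658/EI
Tip deflection under a unit load at C: L³/(3EI) = 576/EI.
Compatibility at C: δ_0 − R_C·δ_{CC} = 0, so R_C = 131658/576 = 228.6 kip.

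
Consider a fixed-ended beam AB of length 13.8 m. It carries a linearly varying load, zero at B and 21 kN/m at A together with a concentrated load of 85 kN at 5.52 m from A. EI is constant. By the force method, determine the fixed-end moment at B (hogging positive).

Take the two fixed-end moments M_A, M_B as redundants; the released structure is the simple span AB.
Simple-span end rotations at A and B under the given loads:
  at A: triangular load, peak 21: w₀L³/(45EI) = 1226/EI
  at B: triangular load, peak 21: 7w₀L³/(360EI) = 1073/EI
  at A: point load 85 at a = 5.52: Pab(L + b)/(6LEI) = 1036/EI
  at B: point load 85 at a = 5.52: Pab(L + a)/(6LEI) = 906.5/EI
  θ_A0 = 2262/EI,  θ_B0 = 1980/EI
Flexibility coefficients: a unit moment at one end gives L/(3EI) there and L/(6EI) at the far end, so f₁₁ = f₂₂ = 4.6/EI and f₁₂ = f₂₁ = 2.3/EI.
Compatibility — zero rotation at each built-in end:
  4.6 M_A + 2.3 M_B = 2262
  2.3 M_A + 4.6 M_B = 1980
Solving the pair gives M_A = 368.9 kN·m and M_B = 245.9 kN·m (hogging).

M_B = 245.9 kN·m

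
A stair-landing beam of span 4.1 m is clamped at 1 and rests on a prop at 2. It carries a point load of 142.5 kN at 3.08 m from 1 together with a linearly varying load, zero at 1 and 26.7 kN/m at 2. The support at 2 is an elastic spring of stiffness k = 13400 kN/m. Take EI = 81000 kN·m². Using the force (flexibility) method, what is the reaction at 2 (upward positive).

R_2 = 95.42 kN

Choose R_2 as the redundant. The primary structure is the cantilever fixed at 1.
Free-end deflection of the primary structure under the applied loading (downward +):
  point load 142.5 at a = 3.08: Pa²(3L − a)/(6EI) = 2077/EI
  triangular load, peak 26.7 at the free end: 11w₀L⁴/(120EI) = 691.6/EI
  δ_0 = 2769/EI
Flexibility coefficient — unit upward force at 2: δ_{22} = L³/(3EI) = 22.97/EI.
With EI = 81000 kN·m²: δ_0 = 0.034184 m and δ_{22} = 0.000284 m/kN.
Compatibility — the spring shortens by R_2/k under the reaction it provides: δ_0 − R_2·δ_{22} = R_2/k. With 1/k = 0.000075 m/kN, R_2 = δ_0 / (δ_{22} + 1/k) = 0.034184 / (0.000284 + 0.000075) = 95.42 kN.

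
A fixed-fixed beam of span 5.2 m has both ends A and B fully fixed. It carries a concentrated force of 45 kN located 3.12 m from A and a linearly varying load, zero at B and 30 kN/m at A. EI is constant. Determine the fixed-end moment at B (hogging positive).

M_B = 60.74 kN·m

Take the two fixed-end moments M_A, M_B as redundants; the released structure is the simple span AB.
Simple-span end rotations at A and B under the given loads:
  at A: point load 45 at a = 3.12: Pab(L + b)/(6LEI) = 68.14/EI
  at B: point load 45 at a = 3.12: Pab(L + a)/(6LEI) = 77.88/EI
  at A: triangular load, peak 30: w₀L³/(45EI) = 93.74/EI
  at B: triangular load, peak 30: 7w₀L³/(360EI) = 82.02/EI
  θ_A0 = 161.9/EI,  θ_B0 = 159.9/EI
Flexibility coefficients: a unit moment at one end gives L/(3EI) there and L/(6EI) at the far end, so f₁₁ = f₂₂ = 1.733/EI and f₁₂ = f₂₁ = 0.8667/EI.
Compatibility — zero rotation at each built-in end:
  1.733 M_A + 0.8667 M_B = 161.9
  0.8667 M_A + 1.733 M_B = 159.9
Solving the pair gives M_A = 63.02 kN·m and M_B = 60.74 kN·m (hogging).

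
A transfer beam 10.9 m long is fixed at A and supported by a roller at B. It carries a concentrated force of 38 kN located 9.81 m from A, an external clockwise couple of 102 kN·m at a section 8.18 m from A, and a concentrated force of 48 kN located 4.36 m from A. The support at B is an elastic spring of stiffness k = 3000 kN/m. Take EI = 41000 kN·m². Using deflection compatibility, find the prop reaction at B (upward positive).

R_B = 53.76 kN

Remove the prop at B; the released (primary) structure is a cantilever built in at A.
Deflection at B on the released cantilever, summing each load's contribution:
  point load 38 at a = 9.81: Pa²(3L − a)/(6EI) = 13951/EI
  clockwise couple 102 at a = 8.18: M₀a(2L − a)/(2EI) = 5682/EI
  point load 48 at a = 4.36: Pa²(3L − a)/(6EI) = 4310/EI
  δ_0 = 23943/EI
Flexibility coefficient — unit upward force at B: δ_{BB} = L³/(3EI) = 431.7/EI.
With EI = 41000 kN·m²: δ_0 = 0.58398 m and δ_{BB} = 0.010529 m/kN.
Compatibility — the spring shortens by R_B/k under the reaction it provides: δ_0 − R_B·δ_{BB} = R_B/k. With 1/k = 0.000333 m/kN, R_B = δ_0 / (δ_{BB} + 1/k) = 0.58398 / (0.010529 + 0.000333) = 53.76 kN.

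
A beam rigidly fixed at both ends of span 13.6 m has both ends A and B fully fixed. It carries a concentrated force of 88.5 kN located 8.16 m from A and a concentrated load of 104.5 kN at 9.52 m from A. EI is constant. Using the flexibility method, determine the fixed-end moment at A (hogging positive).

Take the two fixed-end moments M_A, M_B as redundants; the released structure is the simple span AB.
End rotations of the released simple span under the applied load (×1/EI):
  at A: point load 88.5 at a = 8.16: Pab(L + b)/(6LEI) = 916.7/EI
  at B: point load 88.5 at a = 8.16: Pab(L + a)/(6LEI) = 1048/EI
  at A: point load 104.5 at a = 9.52: Pab(L + b)/(6LEI) = 879.4/EI
  at B: point load 104.5 at a = 9.52: Pab(L + a)/(6LEI) = 1150/EI
  θ_A0 = 1796/EI,  θ_B0 = 2198/EI
Flexibility coefficients: a unit moment at one end gives L/(3EI) there and L/(6EI) at the far end, so f₁₁ = f₂₂ = 4.533/EI and f₁₂ = f₂₁ = 2.267/EI.
Compatibility — zero rotation at each built-in end:
  4.533 M_A + 2.267 M_B = 1796
  2.267 M_A + 4.533 M_B = 2198
Solving the pair gives M_A = 205.1 kN·m and M_B = 382.2 kN·m (hogging).

M_A = 205.1 kN·m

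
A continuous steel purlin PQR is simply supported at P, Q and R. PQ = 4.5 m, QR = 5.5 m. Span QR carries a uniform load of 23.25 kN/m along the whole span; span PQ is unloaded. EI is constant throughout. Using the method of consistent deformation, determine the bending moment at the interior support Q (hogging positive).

M_Q = 48.35 kN·m

Insert a hinge at Q; M_Q is the redundant, and each span becomes simply supported.
End slopes at the hinge Q, treating each span as simply supported:
  span QR: UDL 23.25: wL³/(24EI) = 161.2/EI
  relative rotation θ_0 = (0 + 161.2)/EI = 161.2/EI
A unit hogging moment at Q produces rotation L₁/(3EI) + L₂/(3EI) = 3.333/EI.
Compatibility: M_Q·(L₁+L₂)/(3EI) = θ_0, giving M_Q = 48.35 kN·m (hogging).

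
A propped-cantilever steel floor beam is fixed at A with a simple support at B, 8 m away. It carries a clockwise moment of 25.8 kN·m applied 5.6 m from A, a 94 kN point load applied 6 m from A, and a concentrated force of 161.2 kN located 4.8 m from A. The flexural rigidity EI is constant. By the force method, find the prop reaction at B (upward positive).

Take the reaction at B as the redundant and release it; the primary structure is a cantilever fixed at A.
Primary-structure tip deflection at B by superposition:
  clockwise couple 25.8 at a = 5.6: M₀a(2L − a)/(2EI) = 751.3/EI
  point load 94 at a = 6: Pa²(3L − a)/(6EI) = 10152/EI
  point load 161.2 at a = 4.8: Pa²(3L − a)/(6EI) = 11885/EI
  δ_0 = 22788/EI
Tip deflection under a unit load at B: L³/(3EI) = 170.7/EI.
Compatibility at B: δ_0 − R_B·δ_{BB} = 0, so R_B = 22788/170.7 = 133.5 kN.

R_B = 133.5 kN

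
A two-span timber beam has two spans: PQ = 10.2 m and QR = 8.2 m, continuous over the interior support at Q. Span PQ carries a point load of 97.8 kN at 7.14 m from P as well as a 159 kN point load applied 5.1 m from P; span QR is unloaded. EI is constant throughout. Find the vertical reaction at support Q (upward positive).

R_Q = 206.8 kN

Take M_Q as the redundant. Released structure: two simple spans PQ and QR with a hinge at Q.
End slopes at the hinge Q, treating each span as simply supported:
  span PQ: point load 97.8 at a = 7.14: Pab(L + a)/(6LEI) = 605.4/EI
  span PQ: point load 159 at a = 5.1: Pab(L + a)/(6LEI) = 1034/EI
  relative rotation θ_0 = (1639 + 0)/EI = 1639/EI
A unit hogging moment at Q produces rotation L₁/(3EI) + L₂/(3EI) = 6.133/EI.
Slope continuity at Q: θ_0 = M_Q·6.133/EI, so M_Q = 1639/6.133 = 267.3 kN·m (hogging).
Span PQ, ΣM about P with M_Q applied at Q: R_Q^{PQ}·10.2 = 1509 + 267.3, so R_Q^{PQ} = 174.2 kN and R_P = 256.8 − 174.2 = 82.64 kN.
Span QR, ΣM about R: R_Q^{QR}·8.2 = 0 + 267.3, so R_Q^{QR} = 32.6 kN and R_R = 0 − 32.6 = -32.6 kN.
R_Q = 174.2 + 32.6 = 206.8 kN.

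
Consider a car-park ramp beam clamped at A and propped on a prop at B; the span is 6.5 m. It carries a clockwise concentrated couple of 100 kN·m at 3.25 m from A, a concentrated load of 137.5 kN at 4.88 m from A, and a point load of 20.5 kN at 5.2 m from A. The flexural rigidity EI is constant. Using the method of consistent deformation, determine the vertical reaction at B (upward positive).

R_B = 118.9 kN

Take the reaction at B as the redundant and release it; the primary structure is a cantilever fixed at A.
Free-end deflection of the primary structure under the applied loading (downward +):
  clockwise couple 100 at a = 3.25: M₀a(2L − a)/(2EI) = 1584/EI
  point load 137.5 at a = 4.88: Pa²(3L − a)/(6EI) = 7979/EI
  point load 20.5 at a = 5.2: Pa²(3L − a)/(6EI) = 1321/EI
  δ_0 = 10884/EI
Flexibility coefficient — unit upward force at B: δ_{BB} = L³/(3EI) = 91.54/EI.
The prop prevents deflection at B: R_B = δ_0/δ_{BB} = 10884/91.54 = 118.9 kN.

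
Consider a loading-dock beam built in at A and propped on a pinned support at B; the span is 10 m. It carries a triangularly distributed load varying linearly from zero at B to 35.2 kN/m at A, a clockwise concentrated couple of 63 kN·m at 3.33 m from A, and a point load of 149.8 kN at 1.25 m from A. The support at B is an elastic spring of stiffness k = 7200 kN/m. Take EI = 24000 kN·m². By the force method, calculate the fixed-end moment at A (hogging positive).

Release the roller at B. Primary structure: cantilever fixed at A.
Deflection at B on the released cantilever, summing each load's contribution:
  triangular load, peak 35.2 at the fixed end: w₀L⁴/(30EI) = 11733/EI
  clockwise couple 63 at a = 3.33: M₀a(2L − a)/(2EI) = 1749/EI
  point load 149.8 at a = 1.25: Pa²(3L − a)/(6EI) = 1122/EI
  δ_0 = 14603/EI
Flexibility coefficient — unit upward force at B: δ_{BB} = L³/(3EI) = 333.3/EI.
With EI = 24000 kN·m²: δ_0 = 0.60848 m and δ_{BB} = 0.013889 m/kN.
Compatibility — the spring shortens by R_B/k under the reaction it provides: δ_0 − R_B·δ_{BB} = R_B/k. With 1/k = 0.000139 m/kN, R_B = δ_0 / (δ_{BB} + 1/k) = 0.60848 / (0.013889 + 0.000139) = 43.38 kN.
Moment equilibrium about A: M_A = Σ(load moments about A) − R_B·L = 836.9 − 43.38×10 = 403.1 kN·m.

M_A = 403.1 kN·m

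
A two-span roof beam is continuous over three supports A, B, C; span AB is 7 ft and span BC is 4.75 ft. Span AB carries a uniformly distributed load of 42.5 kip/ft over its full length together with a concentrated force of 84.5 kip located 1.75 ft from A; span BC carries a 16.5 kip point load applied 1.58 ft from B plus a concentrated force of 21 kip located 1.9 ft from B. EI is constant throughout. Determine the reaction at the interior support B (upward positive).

Release continuity at B by inserting a hinge; the redundant is the internal moment M_B. The primary structure is two simply-supported spans AB and BC.
Rotations at B on the released spans (each span's end-slope, ×1/EI):
  span AB: UDL 42.5: wL³/(24EI) = 607.4/EI
  span AB: point load 84.5 at a = 1.75: Pab(L + a)/(6LEI) = 161.7/EI
  span BC: point load 16.5 at a = 1.58: Pab(L + b)/(6LEI) = 22.97/EI
  span BC: point load 21 at a = 1.9: Pab(L + b)/(6LEI) = 30.32/EI
  relative rotation θ_0 = (769.1 + 53.29)/EI = 822.4/EI
A unit hogging moment at B produces rotation L₁/(3EI) + L₂/(3EI) = 3.917/EI.
Slope continuity at B: θ_0 = M_B·3.917/EI, so M_B = 822.4/3.917 = 210 kip·ft (hogging).
Span AB, ΣM about A with M_B applied at B: R_B^{AB}·7 = 1189 + 210, so R_B^{AB} = 199.9 kip and R_A = 382 − 199.9 = 182.1 kip.
Span BC, ΣM about C: R_B^{BC}·4.75 = 112.2 + 210, so R_B^{BC} = 67.82 kip and R_C = 37.5 − 67.82 = -30.32 kip.
R_B = 199.9 + 67.82 = 267.7 kip.

R_B = 267.7 kip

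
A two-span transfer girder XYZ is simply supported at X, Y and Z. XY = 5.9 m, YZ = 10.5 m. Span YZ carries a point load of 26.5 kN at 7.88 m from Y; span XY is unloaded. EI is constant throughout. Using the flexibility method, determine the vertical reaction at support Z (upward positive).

Insert a hinge at Y; M_Y is the redundant, and each span becomes simply supported.
Rotations at Y on the released spans (each span's end-slope, ×1/EI):
  span YZ: point load 26.5 at a = 7.88: Pab(L + b)/(6LEI) = 113.9/EI
  relative rotation θ_0 = (0 + 113.9)/EI = 113.9/EI
A unit hogging moment at Y produces rotation L₁/(3EI) + L₂/(3EI) = 5.467/EI.
Compatibility: M_Y·(L₁+L₂)/(3EI) = θ_0, giving M_Y = 20.84 kN·m (hogging).
Span YZ, ΣM about Z: R_Y^{YZ}·10.5 = 69.43 + 20.84, so R_Y^{YZ} = 8.597 kN and R_Z = 26.5 − 8.597 = 17.9 kN.

R_Z = 17.9 kN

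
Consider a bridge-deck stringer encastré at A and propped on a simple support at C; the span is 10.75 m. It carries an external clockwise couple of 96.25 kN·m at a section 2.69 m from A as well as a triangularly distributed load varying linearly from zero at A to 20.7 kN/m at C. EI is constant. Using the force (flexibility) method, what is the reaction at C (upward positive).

Release the roller at C. Primary structure: cantilever fixed at A.
Free-end deflection of the primary structure under the applied loading (downward +):
  clockwise couple 96.25 at a = 2.69: M₀a(2L − a)/(2EI) = 2435/EI
  triangular load, peak 20.7 at the free end: 11w₀L⁴/(120EI) = 25341/EI
  δ_0 = 27776/EI
Flexibility coefficient — unit upward force at C: δ_{CC} = L³/(3EI) = 414.1/EI.
The prop prevents deflection at C: R_C = δ_0/δ_{CC} = 27776/414.1 = 67.07 kN.

R_C = 67.07 kN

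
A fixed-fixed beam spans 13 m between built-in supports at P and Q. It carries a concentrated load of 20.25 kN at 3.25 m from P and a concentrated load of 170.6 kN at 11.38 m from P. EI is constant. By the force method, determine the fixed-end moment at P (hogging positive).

M_P = 67.17 kN·m

Release both end moments; the primary structure is a simply-supported span PQ with redundants M_P and M_Q.
On the primary (simply-supported) span, the end slopes from the loading are:
  at P: point load 20.25 at a = 3.25: Pab(L + b)/(6LEI) = 187.2/EI
  at Q: point load 20.25 at a = 3.25: Pab(L + a)/(6LEI) = 133.7/EI
  at P: point load 170.6 at a = 11.38: Pab(L + b)/(6LEI) = 589.5/EI
  at Q: point load 170.6 at a = 11.38: Pab(L + a)/(6LEI) = 983/EI
  θ_P0 = 776.7/EI,  θ_Q0 = 1117/EI
Flexibility coefficients: a unit moment at one end gives L/(3EI) there and L/(6EI) at the far end, so f₁₁ = f₂₂ = 4.333/EI and f₁₂ = f₂₁ = 2.167/EI.
Compatibility — zero rotation at each built-in end:
  4.333 M_P + 2.167 M_Q = 776.7
  2.167 M_P + 4.333 M_Q = 1117
Solving the pair gives M_P = 67.17 kN·m and M_Q = 224.1 kN·m (hogging).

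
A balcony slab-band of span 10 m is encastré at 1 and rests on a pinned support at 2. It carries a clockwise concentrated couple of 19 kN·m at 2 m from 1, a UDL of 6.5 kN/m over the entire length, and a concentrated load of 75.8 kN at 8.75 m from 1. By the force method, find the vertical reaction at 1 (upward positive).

R_1 = 53.74 kN

Take the reaction at 2 as the redundant and release it; the primary structure is a cantilever fixed at 1.
Primary-structure tip deflection at 2 by superposition:
  clockwise couple 19 at a = 2: M₀a(2L − a)/(2EI) = 342/EI
  UDL 6.5: wL⁴/(8EI) = 8125/EI
  point load 75.8 at a = 8.75: Pa²(3L − a)/(6EI) = 20554/EI
  δ_0 = 29021/EI
Flexibility coefficient — unit upward force at 2: δ_{22} = L³/(3EI) = 333.3/EI.
The prop prevents deflection at 2: R_2 = δ_0/δ_{22} = 29021/333.3 = 87.06 kN.
Vertical equilibrium: R_1 = ΣP − R_2 = 140.8 − 87.06 = 53.74 kN.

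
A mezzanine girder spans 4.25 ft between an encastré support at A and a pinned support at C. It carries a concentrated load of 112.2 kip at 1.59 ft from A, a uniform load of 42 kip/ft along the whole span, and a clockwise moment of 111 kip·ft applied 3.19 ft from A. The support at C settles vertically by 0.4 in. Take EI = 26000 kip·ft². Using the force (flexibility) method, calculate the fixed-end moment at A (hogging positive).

Remove the prop at C; the released (primary) structure is a cantilever built in at A.
Deflection at C on the released cantilever, summing each load's contribution:
  point load 112.2 at a = 1.59: Pa²(3L − a)/(6EI) = 527.6/EI
  UDL 42: wL⁴/(8EI) = 1713/EI
  clockwise couple 111 at a = 3.19: M₀a(2L − a)/(2EI) = 940.1/EI
  δ_0 = 3181/EI
Tip deflection under a unit load at C: L³/(3EI) = 25.59/EI.
With EI = 26000 kip·ft²: δ_0 = 0.12233 ft and δ_{CC} = 0.000984 ft/kip.
Compatibility — the beam at C must follow the support down by 0.03333 ft: δ_0 − R_C·δ_{CC} = 0.03333, so R_C = (0.12233 − 0.03333)/0.000984 = 90.43 kip.
Moment equilibrium about A: M_A = Σ(load moments about A) − R_C·L = 668.7 − 90.43×4.25 = 284.4 kip·ft.

M_A = 284.4 kip·ft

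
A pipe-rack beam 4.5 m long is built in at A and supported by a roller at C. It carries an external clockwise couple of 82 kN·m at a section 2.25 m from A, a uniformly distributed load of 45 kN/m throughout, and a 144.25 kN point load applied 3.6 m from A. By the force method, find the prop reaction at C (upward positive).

R_C = 198 kN

Remove the prop at C; the released (primary) structure is a cantilever built in at A.
Deflection at C on the released cantilever, summing each load's contribution:
  clockwise couple 82 at a = 2.25: M₀a(2L − a)/(2EI) = 622.7/EI
  UDL 45: wL⁴/(8EI) = 2307/EI
  point load 144.25 at a = 3.6: Pa²(3L − a)/(6EI) = 3085/EI
  δ_0 = 6014/EI
Flexibility coefficient — unit upward force at C: δ_{CC} = L³/(3EI) = 30.38/EI.
The prop prevents deflection at C: R_C = δ_0/δ_{CC} = 6014/30.38 = 198 kN.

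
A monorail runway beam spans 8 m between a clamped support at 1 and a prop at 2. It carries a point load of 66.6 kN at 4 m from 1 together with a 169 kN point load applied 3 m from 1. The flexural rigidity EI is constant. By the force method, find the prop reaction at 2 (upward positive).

R_2 = 52 kN

Remove the prop at 2; the released (primary) structure is a cantilever built in at 1.
Deflection at 2 on the released cantilever, summing each load's contribution:
  point load 66.6 at a = 4: Pa²(3L − a)/(6EI) = 3552/EI
  point load 169 at a = 3: Pa²(3L − a)/(6EI) = 5324/EI
  δ_0 = 8876/EI
Flexibility coefficient — unit upward force at 2: δ_{22} = L³/(3EI) = 170.7/EI.
The prop prevents deflection at 2: R_2 = δ_0/δ_{22} = 8876/170.7 = 52 kN.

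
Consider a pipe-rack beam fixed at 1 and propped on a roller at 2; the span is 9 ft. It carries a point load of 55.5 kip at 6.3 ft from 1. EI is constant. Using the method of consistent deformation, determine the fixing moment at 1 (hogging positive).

M_1 = 68.18 kip·ft

Take the reaction at 2 as the redundant and release it; the primary structure is a cantilever fixed at 1.
Deflection at 2 on the released cantilever, summing each load's contribution:
  point load 55.5 at a = 6.3: Pa²(3L − a)/(6EI) = 7600/EI
Tip deflection under a unit load at 2: L³/(3EI) = 243/EI.
Compatibility at 2: δ_0 − R_2·δ_{22} = 0, so R_2 = 7600/243 = 31.27 kip.
Moment equilibrium about 1: M_1 = Σ(load moments about 1) − R_2·L = 349.6 − 31.27×9 = 68.18 kip·ft.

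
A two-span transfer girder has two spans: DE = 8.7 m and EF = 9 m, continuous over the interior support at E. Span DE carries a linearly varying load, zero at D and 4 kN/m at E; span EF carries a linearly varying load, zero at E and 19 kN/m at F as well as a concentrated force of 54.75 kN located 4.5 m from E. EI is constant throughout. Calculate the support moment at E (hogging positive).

M_E = 102.5 kN·m

Take M_E as the redundant. Released structure: two simple spans DE and EF with a hinge at E.
Rotations at E on the released spans (each span's end-slope, ×1/EI):
  span DE: triangular load, peak 4: w₀L³/(45EI) = 58.53/EI
  span EF: triangular load, peak 19: 7w₀L³/(360EI) = 269.3/EI
  span EF: point load 54.75 at a = 4.5: Pab(L + b)/(6LEI) = 277.2/EI
  relative rotation θ_0 = (58.53 + 546.5)/EI = 605/EI
A unit hogging moment at E produces rotation L₁/(3EI) + L₂/(3EI) = 5.9/EI.
Slope continuity at E: θ_0 = M_E·5.9/EI, so M_E = 605/5.9 = 102.5 kN·m (hogging).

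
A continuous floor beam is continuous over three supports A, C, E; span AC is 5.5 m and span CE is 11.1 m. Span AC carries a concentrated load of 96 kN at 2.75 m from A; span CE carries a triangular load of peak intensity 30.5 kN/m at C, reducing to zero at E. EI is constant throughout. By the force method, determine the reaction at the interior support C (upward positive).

Take M_C as the redundant. Released structure: two simple spans AC and CE with a hinge at C.
End slopes at the hinge C, treating each span as simply supported:
  span AC: point load 96 at a = 2.75: Pab(L + a)/(6LEI) = 181.5/EI
  span CE: triangular load, peak 30.5: w₀L³/(45EI) = 926.9/EI
  relative rotation θ_0 = (181.5 + 926.9)/EI = 1108/EI
A unit hogging moment at C produces rotation L₁/(3EI) + L₂/(3EI) = 5.533/EI.
Slope continuity at C: θ_0 = M_C·5.533/EI, so M_C = 1108/5.533 = 200.3 kN·m (hogging).
Span AC, ΣM about A with M_C applied at C: R_C^{AC}·5.5 = 264 + 200.3, so R_C^{AC} = 84.42 kN and R_A = 96 − 84.42 = 11.58 kN.
Span CE, ΣM about E: R_C^{CE}·11.1 = 1253 + 200.3, so R_C^{CE} = 130.9 kN and R_E = 169.3 − 130.9 = 38.38 kN.
R_C = 84.42 + 130.9 = 215.3 kN.

R_C = 215.3 kN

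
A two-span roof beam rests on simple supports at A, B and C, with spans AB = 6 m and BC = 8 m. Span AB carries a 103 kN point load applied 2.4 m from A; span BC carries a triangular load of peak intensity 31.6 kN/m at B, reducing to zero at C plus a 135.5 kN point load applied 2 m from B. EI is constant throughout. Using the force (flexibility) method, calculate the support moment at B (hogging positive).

M_B = 223.2 kN·m

Insert a hinge at B; M_B is the redundant, and each span becomes simply supported.
Rotations at B on the released spans (each span's end-slope, ×1/EI):
  span AB: point load 103 at a = 2.4: Pab(L + a)/(6LEI) = 207.6/EI
  span BC: triangular load, peak 31.6: w₀L³/(45EI) = 359.5/EI
  span BC: point load 135.5 at a = 2: Pab(L + b)/(6LEI) = 474.2/EI
  relative rotation θ_0 = (207.6 + 833.8)/EI = 1041/EI
A unit hogging moment at B produces rotation L₁/(3EI) + L₂/(3EI) = 4.667/EI.
Compatibility: M_B·(L₁+L₂)/(3EI) = θ_0, giving M_B = 223.2 kN·m (hogging).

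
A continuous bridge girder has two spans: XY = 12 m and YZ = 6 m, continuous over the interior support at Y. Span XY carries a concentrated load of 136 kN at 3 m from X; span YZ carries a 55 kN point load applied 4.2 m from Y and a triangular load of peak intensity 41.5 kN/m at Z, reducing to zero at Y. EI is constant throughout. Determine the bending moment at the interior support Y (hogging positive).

Release continuity at Y by inserting a hinge; the redundant is the internal moment M_Y. The primary structure is two simply-supported spans XY and YZ.
Rotations at Y on the released spans (each span's end-slope, ×1/EI):
  span XY: point load 136 at a = 3: Pab(L + a)/(6LEI) = 765/EI
  span YZ: point load 55 at a = 4.2: Pab(L + b)/(6LEI) = 90.09/EI
  span YZ: triangular load, peak 41.5: 7w₀L³/(360EI) = 174.3/EI
  relative rotation θ_0 = (765 + 264.4)/EI = 1029/EI
A unit hogging moment at Y produces rotation L₁/(3EI) + L₂/(3EI) = 6/EI.
Slope continuity at Y: θ_0 = M_Y·6/EI, so M_Y = 1029/6 = 171.6 kN·m (hogging).

M_Y = 171.6 kN·m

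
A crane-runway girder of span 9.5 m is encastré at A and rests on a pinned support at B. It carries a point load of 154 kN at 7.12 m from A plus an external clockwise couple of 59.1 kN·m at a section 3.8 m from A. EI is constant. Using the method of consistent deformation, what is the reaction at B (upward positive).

Choose R_B as the redundant. The primary structure is the cantilever fixed at A.
Downward deflection at the released point B due to the loads:
  point load 154 at a = 7.12: Pa²(3L − a)/(6EI) = 27819/EI
  clockwise couple 59.1 at a = 3.8: M₀a(2L − a)/(2EI) = 1707/EI
  δ_0 = 29526/EI
Tip deflection under a unit load at B: L³/(3EI) = 285.8/EI.
Compatibility at B: δ_0 − R_B·δ_{BB} = 0, so R_B = 29526/285.8 = 103.3 kN.

R_B = 103.3 kN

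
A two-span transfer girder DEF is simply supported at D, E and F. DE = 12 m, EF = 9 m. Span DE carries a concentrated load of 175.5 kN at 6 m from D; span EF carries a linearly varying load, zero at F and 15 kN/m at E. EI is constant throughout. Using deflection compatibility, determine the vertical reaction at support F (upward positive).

R_F = -6.429 kN

Take M_E as the redundant. Released structure: two simple spans DE and EF with a hinge at E.
End slopes at the hinge E, treating each span as simply supported:
  span DE: point load 175.5 at a = 6: Pab(L + a)/(6LEI) = 1580/EI
  span EF: triangular load, peak 15: w₀L³/(45EI) = 243/EI
  relative rotation θ_0 = (1580 + 243)/EI = 1822/EI
A unit hogging moment at E produces rotation L₁/(3EI) + L₂/(3EI) = 7/EI.
Slope continuity at E: θ_0 = M_E·7/EI, so M_E = 1822/7 = 260.4 kN·m (hogging).
Span EF, ΣM about F: R_E^{EF}·9 = 405 + 260.4, so R_E^{EF} = 73.93 kN and R_F = 67.5 − 73.93 = -6.429 kN.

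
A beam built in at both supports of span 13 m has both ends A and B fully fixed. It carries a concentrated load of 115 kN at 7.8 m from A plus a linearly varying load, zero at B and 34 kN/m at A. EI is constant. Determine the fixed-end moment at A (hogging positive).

M_A = 430.8 kN·m

Take the two fixed-end moments M_A, M_B as redundants; the released structure is the simple span AB.
End rotations of the released simple span under the applied load (×1/EI):
  at A: point load 115 at a = 7.8: Pab(L + b)/(6LEI) = 1088/EI
  at B: point load 115 at a = 7.8: Pab(L + a)/(6LEI) = 1244/EI
  at A: triangular load, peak 34: w₀L³/(45EI) = 1660/EI
  at B: triangular load, peak 34: 7w₀L³/(360EI) = 1452/EI
  θ_A0 = 2748/EI,  θ_B0 = 2696/EI
Flexibility coefficients: a unit moment at one end gives L/(3EI) there and L/(6EI) at the far end, so f₁₁ = f₂₂ = 4.333/EI and f₁₂ = f₂₁ = 2.167/EI.
Compatibility — zero rotation at each built-in end:
  4.333 M_A + 2.167 M_B = 2748
  2.167 M_A + 4.333 M_B = 2696
Solving the pair gives M_A = 430.8 kN·m and M_B = 406.8 kN·m (hogging).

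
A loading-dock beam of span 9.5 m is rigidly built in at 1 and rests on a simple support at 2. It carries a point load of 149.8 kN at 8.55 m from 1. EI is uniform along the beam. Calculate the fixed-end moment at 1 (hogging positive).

Take the reaction at 2 as the redundant and release it; the primary structure is a cantilever fixed at 1.
Free-end deflection of the primary structure under the applied loading (downward +):
  point load 149.8 at a = 8.55: Pa²(3L − a)/(6EI) = 36411/EI
Flexibility coefficient — unit upward force at 2: δ_{22} = L³/(3EI) = 285.8/EI.
The prop prevents deflection at 2: R_2 = δ_0/δ_{22} = 36411/285.8 = 127.4 kN.
Moment equilibrium about 1: M_1 = Σ(load moments about 1) − R_2·L = 1281 − 127.4×9.5 = 70.44 kN·m.

M_1 = 70.44 kN·m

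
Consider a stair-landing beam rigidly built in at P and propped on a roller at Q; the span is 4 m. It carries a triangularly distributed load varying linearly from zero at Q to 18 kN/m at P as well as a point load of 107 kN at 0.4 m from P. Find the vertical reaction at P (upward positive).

Choose R_Q as the redundant. The primary structure is the cantilever fixed at P.
Free-end deflection of the primary structure under the applied loading (downward +):
  triangular load, peak 18 at the fixed end: w₀L⁴/(30EI) = 153.6/EI
  point load 107 at a = 0.4: Pa²(3L − a)/(6EI) = 33.1/EI
  δ_0 = 186.7/EI
Flexibility coefficient — unit upward force at Q: δ_{QQ} = L³/(3EI) = 21.33/EI.
The prop prevents deflection at Q: R_Q = δ_0/δ_{QQ} = 186.7/21.33 = 8.752 kN.
Vertical equilibrium: R_P = ΣP − R_Q = 143 − 8.752 = 134.2 kN.

R_P = 134.2 kN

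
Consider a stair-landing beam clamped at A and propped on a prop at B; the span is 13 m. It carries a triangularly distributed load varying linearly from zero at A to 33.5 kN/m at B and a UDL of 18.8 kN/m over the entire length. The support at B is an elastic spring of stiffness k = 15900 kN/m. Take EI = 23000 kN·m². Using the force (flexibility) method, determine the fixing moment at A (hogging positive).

M_A = 732.8 kN·m

Release the roller at B. Primary structure: cantilever fixed at A.
Downward deflection at the released point B due to the loads:
  triangular load, peak 33.5 at the free end: 11w₀L⁴/(120EI) = 87706/EI
  UDL 18.8: wL⁴/(8EI) = 67118/EI
  δ_0 = 154824/EI
Tip deflection under a unit load at B: L³/(3EI) = 732.3/EI.
With EI = 23000 kN·m²: δ_0 = 6.7315 m and δ_{BB} = 0.031841 m/kN.
Compatibility — the spring shortens by R_B/k under the reaction it provides: δ_0 − R_B·δ_{BB} = R_B/k. With 1/k = 0.000063 m/kN, R_B = δ_0 / (δ_{BB} + 1/k) = 6.7315 / (0.031841 + 0.000063) = 211 kN.
Moment equilibrium about A: M_A = Σ(load moments about A) − R_B·L = 3476 − 211×13 = 732.8 kN·m.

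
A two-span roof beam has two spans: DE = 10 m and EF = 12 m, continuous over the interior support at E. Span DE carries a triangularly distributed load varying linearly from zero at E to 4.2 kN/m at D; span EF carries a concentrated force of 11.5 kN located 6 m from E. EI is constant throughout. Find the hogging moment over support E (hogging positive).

Insert a hinge at E; M_E is the redundant, and each span becomes simply supported.
Discontinuity in slope at E on the released structure — sum the simple-span end rotations:
  span DE: triangular load, peak 4.2: 7w₀L³/(360EI) = 81.67/EI
  span EF: point load 11.5 at a = 6: Pab(L + b)/(6LEI) = 103.5/EI
  relative rotation θ_0 = (81.67 + 103.5)/EI = 185.2/EI
A unit hogging moment at E produces rotation L₁/(3EI) + L₂/(3EI) = 7.333/EI.
Compatibility: M_E·(L₁+L₂)/(3EI) = θ_0, giving M_E = 25.25 kN·m (hogging).

M_E = 25.25 kN·m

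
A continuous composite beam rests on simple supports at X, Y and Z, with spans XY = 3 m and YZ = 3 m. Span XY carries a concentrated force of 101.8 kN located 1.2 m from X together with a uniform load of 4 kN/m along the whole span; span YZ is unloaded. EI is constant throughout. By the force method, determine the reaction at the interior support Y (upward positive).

Insert a hinge at Y; M_Y is the redundant, and each span becomes simply supported.
Rotations at Y on the released spans (each span's end-slope, ×1/EI):
  span XY: point load 101.8 at a = 1.2: Pab(L + a)/(6LEI) = 51.31/EI
  span XY: UDL 4: wL³/(24EI) = 4.5/EI
  relative rotation θ_0 = (55.81 + 0)/EI = 55.81/EI
A unit hogging moment at Y produces rotation L₁/(3EI) + L₂/(3EI) = 2/EI.
Slope continuity at Y: θ_0 = M_Y·2/EI, so M_Y = 55.81/2 = 27.9 kN·m (hogging).
Span XY, ΣM about X with M_Y applied at Y: R_Y^{XY}·3 = 140.2 + 27.9, so R_Y^{XY} = 56.02 kN and R_X = 113.8 − 56.02 = 57.78 kN.
Span YZ, ΣM about Z: R_Y^{YZ}·3 = 0 + 27.9, so R_Y^{YZ} = 9.301 kN and R_Z = 0 − 9.301 = -9.301 kN.
R_Y = 56.02 + 9.301 = 65.32 kN.

R_Y = 65.32 kN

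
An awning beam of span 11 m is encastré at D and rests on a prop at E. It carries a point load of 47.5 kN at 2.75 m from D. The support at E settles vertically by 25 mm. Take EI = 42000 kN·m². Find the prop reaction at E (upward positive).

R_E = 1.715 kN

Remove the prop at E; the released (primary) structure is a cantilever built in at D.
Deflection at E on the released cantilever, summing each load's contribution:
  point load 47.5 at a = 2.75: Pa²(3L − a)/(6EI) = 1811/EI
Flexibility coefficient — unit upward force at E: δ_{EE} = L³/(3EI) = 443.7/EI.
With EI = 42000 kN·m²: δ_0 = 0.043121 m and δ_{EE} = 0.010563 m/kN.
Compatibility — the beam at E must follow the support down by 0.025 m: δ_0 − R_E·δ_{EE} = 0.025, so R_E = (0.043121 − 0.025)/0.010563 = 1.715 kN.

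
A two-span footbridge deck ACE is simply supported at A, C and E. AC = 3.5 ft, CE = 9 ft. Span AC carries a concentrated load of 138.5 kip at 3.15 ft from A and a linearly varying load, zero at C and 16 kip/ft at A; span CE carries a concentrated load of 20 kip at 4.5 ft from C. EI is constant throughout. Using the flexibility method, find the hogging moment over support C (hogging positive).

Insert a hinge at C; M_C is the redundant, and each span becomes simply supported.
Discontinuity in slope at C on the released structure — sum the simple-span end rotations:
  span AC: point load 138.5 at a = 3.15: Pab(L + a)/(6LEI) = 48.35/EI
  span AC: triangular load, peak 16: 7w₀L³/(360EI) = 13.34/EI
  span CE: point load 20 at a = 4.5: Pab(L + b)/(6LEI) = 101.2/EI
  relative rotation θ_0 = (61.69 + 101.2)/EI = 162.9/EI
A unit hogging moment at C produces rotation L₁/(3EI) + L₂/(3EI) = 4.167/EI.
Compatibility: M_C·(L₁+L₂)/(3EI) = θ_0, giving M_C = 39.11 kip·ft (hogging).

M_C = 39.11 kip·ft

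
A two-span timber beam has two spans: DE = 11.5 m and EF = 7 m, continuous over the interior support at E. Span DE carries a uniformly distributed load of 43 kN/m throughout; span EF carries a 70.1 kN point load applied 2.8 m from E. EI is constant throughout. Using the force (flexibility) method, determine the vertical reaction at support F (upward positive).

Insert a hinge at E; M_E is the redundant, and each span becomes simply supported.
Discontinuity in slope at E on the released structure — sum the simple-span end rotations:
  span DE: UDL 43: wL³/(24EI) = 2725/EI
  span EF: point load 70.1 at a = 2.8: Pab(L + b)/(6LEI) = 219.8/EI
  relative rotation θ_0 = (2725 + 219.8)/EI = 2945/EI
A unit hogging moment at E produces rotation L₁/(3EI) + L₂/(3EI) = 6.167/EI.
Compatibility: M_E·(L₁+L₂)/(3EI) = θ_0, giving M_E = 477.5 kN·m (hogging).
Span EF, ΣM about F: R_E^{EF}·7 = 294.4 + 477.5, so R_E^{EF} = 110.3 kN and R_F = 70.1 − 110.3 = -40.18 kN.

R_F = -40.18 kN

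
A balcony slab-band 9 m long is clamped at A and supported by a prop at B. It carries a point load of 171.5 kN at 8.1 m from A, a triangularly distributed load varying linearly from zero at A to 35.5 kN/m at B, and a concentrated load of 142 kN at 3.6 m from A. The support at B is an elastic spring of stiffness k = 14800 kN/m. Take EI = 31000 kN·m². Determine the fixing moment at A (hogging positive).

M_A = 509.8 kN·m

Remove the prop at B; the released (primary) structure is a cantilever built in at A.
Primary-structure tip deflection at B by superposition:
  point load 171.5 at a = 8.1: Pa²(3L − a)/(6EI) = 35444/EI
  triangular load, peak 35.5 at the free end: 11w₀L⁴/(120EI) = 21351/EI
  point load 142 at a = 3.6: Pa²(3L − a)/(6EI) = 7177/EI
  δ_0 = 63972/EI
Flexibility coefficient — unit upward force at B: δ_{BB} = L³/(3EI) = 243/EI.
With EI = 31000 kN·m²: δ_0 = 2.0636 m and δ_{BB} = 0.007839 m/kN.
Compatibility — the spring shortens by R_B/k under the reaction it provides: δ_0 − R_B·δ_{BB} = R_B/k. With 1/k = 0.000068 m/kN, R_B = δ_0 / (δ_{BB} + 1/k) = 2.0636 / (0.007839 + 0.000068) = 261 kN.
Moment equilibrium about A: M_A = Σ(load moments about A) − R_B·L = 2859 − 261×9 = 509.8 kN·m.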